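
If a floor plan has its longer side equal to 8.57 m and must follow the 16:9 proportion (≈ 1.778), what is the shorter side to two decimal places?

16:9 ≈ 1.77778.
Shorter side = 8.57 ÷ 1.77778 ≈ 4.8206 → 4.82 m.

4.82 m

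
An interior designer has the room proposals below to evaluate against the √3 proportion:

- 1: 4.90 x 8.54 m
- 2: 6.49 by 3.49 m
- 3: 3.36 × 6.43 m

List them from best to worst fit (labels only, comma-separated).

1, 2, 3

1: 8.54/4.90 ≈ 1.743 → |1.743 − 1.732| = 0.011
2: 6.49/3.49 ≈ 1.860 → |1.860 − 1.732| = 0.128
3: 6.43/3.36 ≈ 1.914 → |1.914 − 1.732| = 0.182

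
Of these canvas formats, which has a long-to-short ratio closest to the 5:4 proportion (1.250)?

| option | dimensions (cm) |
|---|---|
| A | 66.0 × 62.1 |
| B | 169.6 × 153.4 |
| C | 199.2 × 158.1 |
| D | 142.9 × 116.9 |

C

Ratios (long/short): A ≈ 1.063; B ≈ 1.106; C ≈ 1.260; D ≈ 1.222.
5:4 ≈ 1.250; option C is nearest (Δ 0.010).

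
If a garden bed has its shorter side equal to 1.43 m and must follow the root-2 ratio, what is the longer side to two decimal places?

2.02 m

root-2 ≈ 1.41421.
Longer side = 1.43 × 1.41421 ≈ 2.0223 → 2.02 m.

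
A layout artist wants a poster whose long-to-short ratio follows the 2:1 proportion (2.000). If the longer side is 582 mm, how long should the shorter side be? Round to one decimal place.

2:1 = 2.00000.
Shorter side = 582 ÷ 2.00000 ≈ 291.000 → 291.0 mm.

291.0 mm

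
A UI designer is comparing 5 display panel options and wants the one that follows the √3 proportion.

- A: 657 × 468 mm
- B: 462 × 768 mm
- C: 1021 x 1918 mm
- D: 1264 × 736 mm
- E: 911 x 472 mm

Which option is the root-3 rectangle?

D

Ratios (long/short): A ≈ 1.404; B ≈ 1.662; C ≈ 1.879; D ≈ 1.717; E ≈ 1.930.
root-3 ≈ 1.732; option D is nearest (Δ 0.015).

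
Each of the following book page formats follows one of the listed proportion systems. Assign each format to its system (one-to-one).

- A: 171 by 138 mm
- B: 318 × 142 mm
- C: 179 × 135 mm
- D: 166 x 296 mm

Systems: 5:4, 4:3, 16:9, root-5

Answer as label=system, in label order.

Ratios: A ≈ 1.239; B ≈ 2.239; C ≈ 1.326; D ≈ 1.783.
Targets: 5:4 ≈ 1.250; 4:3 ≈ 1.333; 16:9 ≈ 1.778; root-5 ≈ 2.236.

A=5:4, B=root-5, C=4:3, D=16:9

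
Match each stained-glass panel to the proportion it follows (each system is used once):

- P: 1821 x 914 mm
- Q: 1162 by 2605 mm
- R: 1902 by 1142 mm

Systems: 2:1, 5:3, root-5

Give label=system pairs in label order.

P=2:1, Q=root-5, R=5:3

P = 1821/914 ≈ 1.992 → 2:1 (2.000)
Q = 2605/1162 ≈ 2.242 → root-5 (2.236)
R = 1902/1142 ≈ 1.665 → 5:3 (1.667)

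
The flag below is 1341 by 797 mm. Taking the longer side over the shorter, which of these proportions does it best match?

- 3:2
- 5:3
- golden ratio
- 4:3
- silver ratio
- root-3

5:3

Ratio = 1341 / 797 ≈ 1.683.
Distances: 3:2 1.500 (Δ 0.183); 5:3 1.667 (Δ 0.016); golden ratio 1.618 (Δ 0.065); 4:3 1.333 (Δ 0.350); silver ratio 2.414 (Δ 0.731); root-3 1.732 (Δ 0.049).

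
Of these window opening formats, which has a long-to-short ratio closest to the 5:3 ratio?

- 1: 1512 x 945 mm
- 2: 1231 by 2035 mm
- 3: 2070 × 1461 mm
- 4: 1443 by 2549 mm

Target 5:3 ≈ 1.667.
1: 1.600 (Δ0.067)  2: 1.653 (Δ0.014)  3: 1.417 (Δ0.250)  4: 1.766 (Δ0.099)

2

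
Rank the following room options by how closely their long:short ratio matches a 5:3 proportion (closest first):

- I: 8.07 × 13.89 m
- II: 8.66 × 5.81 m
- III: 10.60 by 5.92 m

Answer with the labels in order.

I: 13.89/8.07 ≈ 1.721 → |1.721 − 1.667| = 0.054
II: 8.66/5.81 ≈ 1.491 → |1.491 − 1.667| = 0.176
III: 10.60/5.92 ≈ 1.791 → |1.791 − 1.667| = 0.124

I, III, II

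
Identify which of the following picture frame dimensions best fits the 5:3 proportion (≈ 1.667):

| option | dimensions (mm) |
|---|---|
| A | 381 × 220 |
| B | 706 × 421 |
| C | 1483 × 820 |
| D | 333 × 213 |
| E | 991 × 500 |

B

Target 5:3 ≈ 1.667.
A: 1.732 (Δ0.065)  B: 1.677 (Δ0.010)  C: 1.809 (Δ0.142)  D: 1.563 (Δ0.104)  E: 1.982 (Δ0.315)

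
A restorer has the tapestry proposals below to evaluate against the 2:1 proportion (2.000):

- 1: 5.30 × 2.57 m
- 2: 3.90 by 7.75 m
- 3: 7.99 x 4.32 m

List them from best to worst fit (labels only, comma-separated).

1: 5.30/2.57 ≈ 2.062 → |2.062 − 2.000| = 0.062
2: 7.75/3.90 ≈ 1.987 → |1.987 − 2.000| = 0.013
3: 7.99/4.32 ≈ 1.850 → |1.850 − 2.000| = 0.150

2, 1, 3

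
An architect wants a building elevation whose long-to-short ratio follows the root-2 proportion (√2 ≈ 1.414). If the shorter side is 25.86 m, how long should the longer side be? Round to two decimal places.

36.57 m

root-2 ≈ 1.41421.
Longer side = 25.86 × 1.41421 ≈ 36.5715 → 36.57 m.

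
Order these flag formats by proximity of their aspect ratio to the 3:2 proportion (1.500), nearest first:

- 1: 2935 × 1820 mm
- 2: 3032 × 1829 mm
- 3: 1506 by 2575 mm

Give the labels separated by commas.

Ratios: 1 = 2935 / 1820 ≈ 1.613; 2 = 3032 / 1829 ≈ 1.658; 3 = 2575 / 1506 ≈ 1.710.
|Δ from 1.500|: 1 0.113; 2 0.158; 3 0.210.

1, 2, 3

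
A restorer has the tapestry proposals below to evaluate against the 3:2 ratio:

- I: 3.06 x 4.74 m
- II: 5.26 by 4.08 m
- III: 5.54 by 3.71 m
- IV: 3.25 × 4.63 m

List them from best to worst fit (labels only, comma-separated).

I: 4.74/3.06 ≈ 1.549 → |1.549 − 1.500| = 0.049
II: 5.26/4.08 ≈ 1.289 → |1.289 − 1.500| = 0.211
III: 5.54/3.71 ≈ 1.493 → |1.493 − 1.500| = 0.007
IV: 4.63/3.25 ≈ 1.425 → |1.425 − 1.500| = 0.075

III, I, IV, II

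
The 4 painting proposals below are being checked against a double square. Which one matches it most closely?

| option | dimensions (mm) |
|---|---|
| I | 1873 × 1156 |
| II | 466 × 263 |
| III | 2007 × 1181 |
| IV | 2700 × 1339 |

Target 2:1 ≈ 2.000.
I: 1.620 (Δ0.380)  II: 1.772 (Δ0.228)  III: 1.699 (Δ0.301)  IV: 2.016 (Δ0.016)

IV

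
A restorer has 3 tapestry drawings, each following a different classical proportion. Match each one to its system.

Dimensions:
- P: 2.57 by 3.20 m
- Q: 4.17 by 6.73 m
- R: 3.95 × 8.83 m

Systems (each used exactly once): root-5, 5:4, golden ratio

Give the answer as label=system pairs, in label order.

P = 3.20/2.57 ≈ 1.245 → 5:4 (1.250)
Q = 6.73/4.17 ≈ 1.614 → golden ratio (1.618)
R = 8.83/3.95 ≈ 2.235 → root-5 (2.236)

P=5:4, Q=golden ratio, R=root-5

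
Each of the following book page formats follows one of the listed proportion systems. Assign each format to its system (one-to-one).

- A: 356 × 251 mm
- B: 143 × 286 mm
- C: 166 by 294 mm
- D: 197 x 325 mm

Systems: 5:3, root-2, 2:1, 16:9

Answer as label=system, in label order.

A=root-2, B=2:1, C=16:9, D=5:3

Ratios: A ≈ 1.418; B ≈ 2.000; C ≈ 1.771; D ≈ 1.650.
Targets: 5:3 ≈ 1.667; root-2 ≈ 1.414; 2:1 ≈ 2.000; 16:9 ≈ 1.778.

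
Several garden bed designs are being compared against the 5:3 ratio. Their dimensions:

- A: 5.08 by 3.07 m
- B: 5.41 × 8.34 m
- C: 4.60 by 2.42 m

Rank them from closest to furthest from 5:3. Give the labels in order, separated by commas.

A, B, C

A: 5.08/3.07 ≈ 1.655 → |1.655 − 1.667| = 0.012
B: 8.34/5.41 ≈ 1.542 → |1.542 − 1.667| = 0.125
C: 4.60/2.42 ≈ 1.901 → |1.901 − 1.667| = 0.234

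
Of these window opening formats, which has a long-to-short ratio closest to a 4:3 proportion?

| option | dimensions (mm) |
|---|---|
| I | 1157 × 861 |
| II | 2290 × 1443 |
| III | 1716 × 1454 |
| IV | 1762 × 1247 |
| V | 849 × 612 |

I

Ratios (long/short): I ≈ 1.344; II ≈ 1.587; III ≈ 1.180; IV ≈ 1.413; V ≈ 1.387.
4:3 ≈ 1.333; option I is nearest (Δ 0.011).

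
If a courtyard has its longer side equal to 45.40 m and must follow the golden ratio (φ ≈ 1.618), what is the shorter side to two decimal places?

golden ratio ≈ 1.61803.
Shorter side = 45.40 ÷ 1.61803 ≈ 28.0588 → 28.06 m.

28.06 m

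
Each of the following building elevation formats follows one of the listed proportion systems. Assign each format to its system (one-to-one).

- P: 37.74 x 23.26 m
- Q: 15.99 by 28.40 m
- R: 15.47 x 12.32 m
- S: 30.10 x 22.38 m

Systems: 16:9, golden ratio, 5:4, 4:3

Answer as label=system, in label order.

P=golden ratio, Q=16:9, R=5:4, S=4:3

P = 37.74/23.26 ≈ 1.623 → golden ratio (1.618)
Q = 28.40/15.99 ≈ 1.776 → 16:9 (1.778)
R = 15.47/12.32 ≈ 1.256 → 5:4 (1.250)
S = 30.10/22.38 ≈ 1.345 → 4:3 (1.333)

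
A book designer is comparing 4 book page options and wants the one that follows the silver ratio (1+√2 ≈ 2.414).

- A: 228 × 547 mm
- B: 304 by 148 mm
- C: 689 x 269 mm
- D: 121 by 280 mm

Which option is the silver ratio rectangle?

Ratios (long/short): A ≈ 2.399; B ≈ 2.054; C ≈ 2.561; D ≈ 2.314.
silver ratio ≈ 2.414; option A is nearest (Δ 0.015).

A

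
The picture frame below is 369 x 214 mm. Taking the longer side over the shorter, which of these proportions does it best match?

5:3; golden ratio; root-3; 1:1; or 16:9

369/214 ≈ 1.724. Nearest candidates are root-3 (1.732, off by 0.008) and 16:9 (1.778, off by 0.054).

root-3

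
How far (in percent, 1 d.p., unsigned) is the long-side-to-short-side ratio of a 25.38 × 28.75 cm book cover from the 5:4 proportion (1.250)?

Ratio = 28.75 / 25.38 ≈ 1.1328.
Ideal 5:4 = 1.2500. |1.1328 − 1.2500| / 1.2500 ≈ 9.38% → 9.4%.

9.4%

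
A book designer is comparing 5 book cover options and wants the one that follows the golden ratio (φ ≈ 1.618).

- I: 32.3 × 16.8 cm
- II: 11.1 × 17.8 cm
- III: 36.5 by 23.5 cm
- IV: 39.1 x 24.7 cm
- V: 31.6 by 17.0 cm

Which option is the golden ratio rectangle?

II

Ratios (long/short): I ≈ 1.923; II ≈ 1.604; III ≈ 1.553; IV ≈ 1.583; V ≈ 1.859.
golden ratio ≈ 1.618; option II is nearest (Δ 0.014).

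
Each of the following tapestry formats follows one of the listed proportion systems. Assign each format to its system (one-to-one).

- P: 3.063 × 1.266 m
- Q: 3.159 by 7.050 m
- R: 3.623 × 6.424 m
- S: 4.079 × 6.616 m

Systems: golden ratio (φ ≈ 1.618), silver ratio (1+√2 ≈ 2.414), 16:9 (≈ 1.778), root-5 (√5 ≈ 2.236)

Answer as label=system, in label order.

Ratios: P ≈ 2.419; Q ≈ 2.232; R ≈ 1.773; S ≈ 1.622.
Targets: golden ratio ≈ 1.618; silver ratio ≈ 2.414; 16:9 ≈ 1.778; root-5 ≈ 2.236.

P=silver ratio, Q=root-5, R=16:9, S=golden ratio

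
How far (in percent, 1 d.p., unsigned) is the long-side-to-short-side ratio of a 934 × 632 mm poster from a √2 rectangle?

Ratio = 934 / 632 ≈ 1.4778.
Ideal root-2 ≈ 1.4142. |1.4778 − 1.4142| / 1.4142 ≈ 4.50% → 4.5%.

4.5%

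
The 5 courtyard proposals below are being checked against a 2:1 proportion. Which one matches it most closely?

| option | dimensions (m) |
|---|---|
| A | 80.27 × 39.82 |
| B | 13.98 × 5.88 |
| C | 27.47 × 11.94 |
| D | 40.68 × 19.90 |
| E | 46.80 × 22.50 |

Ratios (long/short): A ≈ 2.016; B ≈ 2.378; C ≈ 2.301; D ≈ 2.044; E ≈ 2.080.
2:1 ≈ 2.000; option A is nearest (Δ 0.016).

A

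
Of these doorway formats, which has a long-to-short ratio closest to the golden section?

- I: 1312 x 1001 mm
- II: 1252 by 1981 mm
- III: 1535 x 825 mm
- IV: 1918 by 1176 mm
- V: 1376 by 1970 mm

Target golden ratio ≈ 1.618.
I: 1.311 (Δ0.307)  II: 1.582 (Δ0.036)  III: 1.861 (Δ0.243)  IV: 1.631 (Δ0.013)  V: 1.432 (Δ0.186)

IV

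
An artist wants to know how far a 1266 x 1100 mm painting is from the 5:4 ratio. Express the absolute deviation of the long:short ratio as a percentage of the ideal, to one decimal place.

Ratio = 1266 / 1100 ≈ 1.1509.
Ideal 5:4 = 1.2500. |1.1509 − 1.2500| / 1.2500 ≈ 7.93% → 7.9%.

7.9%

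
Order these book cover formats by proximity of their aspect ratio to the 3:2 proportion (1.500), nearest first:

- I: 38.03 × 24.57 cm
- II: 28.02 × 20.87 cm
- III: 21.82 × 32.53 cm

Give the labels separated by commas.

Ratios: I = 38.03 / 24.57 ≈ 1.548; II = 28.02 / 20.87 ≈ 1.343; III = 32.53 / 21.82 ≈ 1.491.
|Δ from 1.500|: I 0.048; II 0.157; III 0.009.

III, I, II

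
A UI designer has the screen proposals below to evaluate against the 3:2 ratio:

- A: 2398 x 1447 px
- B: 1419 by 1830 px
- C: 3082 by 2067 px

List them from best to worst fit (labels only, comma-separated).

Ratios: A = 2398 / 1447 ≈ 1.657; B = 1830 / 1419 ≈ 1.290; C = 3082 / 2067 ≈ 1.491.
|Δ from 1.500|: A 0.157; B 0.210; C 0.009.

C, A, B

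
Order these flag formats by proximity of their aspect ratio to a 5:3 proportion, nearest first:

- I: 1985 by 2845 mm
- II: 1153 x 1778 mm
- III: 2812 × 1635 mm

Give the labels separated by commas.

III, II, I

I: 2845/1985 ≈ 1.433 → |1.433 − 1.667| = 0.234
II: 1778/1153 ≈ 1.542 → |1.542 − 1.667| = 0.125
III: 2812/1635 ≈ 1.720 → |1.720 − 1.667| = 0.053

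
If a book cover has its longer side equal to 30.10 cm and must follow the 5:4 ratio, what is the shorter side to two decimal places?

24.08 cm

5:4 = 1.25000.
Shorter side = 30.10 ÷ 1.25000 ≈ 24.0800 → 24.08 cm.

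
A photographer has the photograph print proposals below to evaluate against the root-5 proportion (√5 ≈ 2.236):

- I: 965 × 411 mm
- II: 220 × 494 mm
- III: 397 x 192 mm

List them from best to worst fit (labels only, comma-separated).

II, I, III

I: 965/411 ≈ 2.348 → |2.348 − 2.236| = 0.112
II: 494/220 ≈ 2.245 → |2.245 − 2.236| = 0.009
III: 397/192 ≈ 2.068 → |2.068 − 2.236| = 0.168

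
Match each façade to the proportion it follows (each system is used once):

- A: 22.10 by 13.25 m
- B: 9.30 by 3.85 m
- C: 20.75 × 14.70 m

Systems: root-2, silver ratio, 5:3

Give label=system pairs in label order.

A=5:3, B=silver ratio, C=root-2

Ratios: A ≈ 1.668; B ≈ 2.416; C ≈ 1.412.
Targets: root-2 ≈ 1.414; silver ratio ≈ 2.414; 5:3 ≈ 1.667.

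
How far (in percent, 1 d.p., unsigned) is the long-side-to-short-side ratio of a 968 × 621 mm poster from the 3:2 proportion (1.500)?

Ratio = 968 / 621 ≈ 1.5588.
Ideal 3:2 = 1.5000. |1.5588 − 1.5000| / 1.5000 ≈ 3.92% → 3.9%.

3.9%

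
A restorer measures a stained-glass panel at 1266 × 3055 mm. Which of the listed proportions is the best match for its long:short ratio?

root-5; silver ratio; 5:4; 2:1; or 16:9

silver ratio

Ratio = 3055 / 1266 ≈ 2.413.
Distances: root-5 2.236 (Δ 0.177); silver ratio 2.414 (Δ 0.001); 5:4 1.250 (Δ 1.163); 2:1 2.000 (Δ 0.413); 16:9 1.778 (Δ 0.635).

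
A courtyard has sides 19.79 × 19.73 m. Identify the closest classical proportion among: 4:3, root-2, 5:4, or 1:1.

Ratio = 19.79 / 19.73 ≈ 1.003.
Distances: 4:3 1.333 (Δ 0.330); root-2 1.414 (Δ 0.411); 5:4 1.250 (Δ 0.247); 1:1 1.000 (Δ 0.003).

1:1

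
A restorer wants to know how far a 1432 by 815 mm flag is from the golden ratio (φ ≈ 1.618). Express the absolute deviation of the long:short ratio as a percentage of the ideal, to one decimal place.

Ratio = 1432 / 815 ≈ 1.7571.
Ideal golden ratio ≈ 1.6180. |1.7571 − 1.6180| / 1.6180 ≈ 8.60% → 8.6%.

8.6%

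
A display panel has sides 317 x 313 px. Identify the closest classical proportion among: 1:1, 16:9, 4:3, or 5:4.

Ratio = 317 / 313 ≈ 1.013.
Distances: 1:1 1.000 (Δ 0.013); 16:9 1.778 (Δ 0.765); 4:3 1.333 (Δ 0.320); 5:4 1.250 (Δ 0.237).

1:1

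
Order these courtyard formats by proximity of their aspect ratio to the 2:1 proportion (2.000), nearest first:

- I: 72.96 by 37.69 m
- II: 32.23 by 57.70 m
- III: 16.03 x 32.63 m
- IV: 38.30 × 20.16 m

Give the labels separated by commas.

I: 72.96/37.69 ≈ 1.936 → |1.936 − 2.000| = 0.064
II: 57.70/32.23 ≈ 1.790 → |1.790 − 2.000| = 0.210
III: 32.63/16.03 ≈ 2.036 → |2.036 − 2.000| = 0.036
IV: 38.30/20.16 ≈ 1.900 → |1.900 − 2.000| = 0.100

III, I, IV, II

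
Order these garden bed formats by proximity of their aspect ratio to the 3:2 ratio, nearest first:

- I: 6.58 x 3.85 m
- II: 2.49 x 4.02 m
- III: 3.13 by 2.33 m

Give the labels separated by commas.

Ratios: I = 6.58 / 3.85 ≈ 1.709; II = 4.02 / 2.49 ≈ 1.614; III = 3.13 / 2.33 ≈ 1.343.
|Δ from 1.500|: I 0.209; II 0.114; III 0.157.

II, III, I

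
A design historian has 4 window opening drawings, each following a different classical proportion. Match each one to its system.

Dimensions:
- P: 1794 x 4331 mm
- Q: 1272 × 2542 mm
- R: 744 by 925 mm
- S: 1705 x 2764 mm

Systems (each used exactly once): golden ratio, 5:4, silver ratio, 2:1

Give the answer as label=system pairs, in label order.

P=silver ratio, Q=2:1, R=5:4, S=golden ratio

P = 4331/1794 ≈ 2.414 → silver ratio (2.414)
Q = 2542/1272 ≈ 1.998 → 2:1 (2.000)
R = 925/744 ≈ 1.243 → 5:4 (1.250)
S = 2764/1705 ≈ 1.621 → golden ratio (1.618)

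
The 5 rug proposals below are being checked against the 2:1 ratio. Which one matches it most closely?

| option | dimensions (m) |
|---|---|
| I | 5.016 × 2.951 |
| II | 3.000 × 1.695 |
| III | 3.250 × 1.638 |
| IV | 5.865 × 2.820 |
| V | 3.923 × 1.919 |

Ratios (long/short): I ≈ 1.700; II ≈ 1.770; III ≈ 1.984; IV ≈ 2.080; V ≈ 2.044.
2:1 ≈ 2.000; option III is nearest (Δ 0.016).

III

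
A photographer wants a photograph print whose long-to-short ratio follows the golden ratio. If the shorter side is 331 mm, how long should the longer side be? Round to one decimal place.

535.6 mm

golden ratio ≈ 1.61803.
Longer side = 331 × 1.61803 ≈ 535.568 → 535.6 mm.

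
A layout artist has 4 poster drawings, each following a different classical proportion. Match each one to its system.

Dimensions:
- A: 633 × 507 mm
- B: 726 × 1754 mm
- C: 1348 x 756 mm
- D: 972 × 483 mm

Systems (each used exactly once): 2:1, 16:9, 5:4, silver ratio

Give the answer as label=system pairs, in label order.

A = 633/507 ≈ 1.249 → 5:4 (1.250)
B = 1754/726 ≈ 2.416 → silver ratio (2.414)
C = 1348/756 ≈ 1.783 → 16:9 (1.778)
D = 972/483 ≈ 2.012 → 2:1 (2.000)

A=5:4, B=silver ratio, C=16:9, D=2:1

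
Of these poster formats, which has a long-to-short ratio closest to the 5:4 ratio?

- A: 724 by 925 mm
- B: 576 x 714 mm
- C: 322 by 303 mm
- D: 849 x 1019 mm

B

Target 5:4 ≈ 1.250.
A: 1.278 (Δ0.028)  B: 1.240 (Δ0.010)  C: 1.063 (Δ0.187)  D: 1.200 (Δ0.050)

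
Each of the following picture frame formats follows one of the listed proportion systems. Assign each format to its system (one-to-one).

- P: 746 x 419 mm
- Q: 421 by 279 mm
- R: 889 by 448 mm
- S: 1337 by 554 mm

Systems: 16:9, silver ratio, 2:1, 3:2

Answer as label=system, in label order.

P=16:9, Q=3:2, R=2:1, S=silver ratio

P = 746/419 ≈ 1.780 → 16:9 (1.778)
Q = 421/279 ≈ 1.509 → 3:2 (1.500)
R = 889/448 ≈ 1.984 → 2:1 (2.000)
S = 1337/554 ≈ 2.413 → silver ratio (2.414)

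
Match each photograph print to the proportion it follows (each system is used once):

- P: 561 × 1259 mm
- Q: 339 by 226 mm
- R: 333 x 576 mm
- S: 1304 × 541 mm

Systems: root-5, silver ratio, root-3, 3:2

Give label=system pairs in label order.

P=root-5, Q=3:2, R=root-3, S=silver ratio

Ratios: P ≈ 2.244; Q ≈ 1.500; R ≈ 1.730; S ≈ 2.410.
Targets: root-5 ≈ 2.236; silver ratio ≈ 2.414; root-3 ≈ 1.732; 3:2 ≈ 1.500.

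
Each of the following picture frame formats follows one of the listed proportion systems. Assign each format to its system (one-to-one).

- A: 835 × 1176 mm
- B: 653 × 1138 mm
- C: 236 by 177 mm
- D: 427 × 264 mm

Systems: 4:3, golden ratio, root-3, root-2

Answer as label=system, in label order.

Ratios: A ≈ 1.408; B ≈ 1.743; C ≈ 1.333; D ≈ 1.617.
Targets: 4:3 ≈ 1.333; golden ratio ≈ 1.618; root-3 ≈ 1.732; root-2 ≈ 1.414.

A=root-2, B=root-3, C=4:3, D=golden ratio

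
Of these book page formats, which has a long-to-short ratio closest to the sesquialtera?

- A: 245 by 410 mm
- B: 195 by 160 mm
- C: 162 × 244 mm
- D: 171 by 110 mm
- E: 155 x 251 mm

Target 3:2 ≈ 1.500.
A: 1.673 (Δ0.173)  B: 1.219 (Δ0.281)  C: 1.506 (Δ0.006)  D: 1.555 (Δ0.055)  E: 1.619 (Δ0.119)

C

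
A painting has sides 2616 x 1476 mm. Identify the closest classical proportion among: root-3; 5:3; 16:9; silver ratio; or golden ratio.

16:9

Ratio = 2616 / 1476 ≈ 1.772.
Distances: root-3 1.732 (Δ 0.040); 5:3 1.667 (Δ 0.105); 16:9 1.778 (Δ 0.006); silver ratio 2.414 (Δ 0.642); golden ratio 1.618 (Δ 0.154).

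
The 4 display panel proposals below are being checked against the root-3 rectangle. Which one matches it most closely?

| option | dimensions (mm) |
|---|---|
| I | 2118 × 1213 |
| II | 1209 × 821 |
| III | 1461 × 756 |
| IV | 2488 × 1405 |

I

Ratios (long/short): I ≈ 1.746; II ≈ 1.473; III ≈ 1.933; IV ≈ 1.771.
root-3 ≈ 1.732; option I is nearest (Δ 0.014).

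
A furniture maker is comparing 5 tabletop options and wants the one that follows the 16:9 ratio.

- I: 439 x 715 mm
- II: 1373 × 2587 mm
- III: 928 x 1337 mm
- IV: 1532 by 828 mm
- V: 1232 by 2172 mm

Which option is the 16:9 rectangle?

Target 16:9 ≈ 1.778.
I: 1.629 (Δ0.149)  II: 1.884 (Δ0.106)  III: 1.441 (Δ0.337)  IV: 1.850 (Δ0.072)  V: 1.763 (Δ0.015)

V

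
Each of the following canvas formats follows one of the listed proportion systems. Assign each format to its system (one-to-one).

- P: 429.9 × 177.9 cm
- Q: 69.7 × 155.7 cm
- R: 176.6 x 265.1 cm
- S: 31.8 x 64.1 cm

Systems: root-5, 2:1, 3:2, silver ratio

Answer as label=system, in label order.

Ratios: P ≈ 2.417; Q ≈ 2.234; R ≈ 1.501; S ≈ 2.016.
Targets: root-5 ≈ 2.236; 2:1 ≈ 2.000; 3:2 ≈ 1.500; silver ratio ≈ 2.414.

P=silver ratio, Q=root-5, R=3:2, S=2:1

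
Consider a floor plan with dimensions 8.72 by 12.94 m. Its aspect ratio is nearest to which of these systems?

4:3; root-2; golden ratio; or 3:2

3:2

12.94/8.72 ≈ 1.484. Nearest candidates are 3:2 (1.500, off by 0.016) and root-2 (1.414, off by 0.070).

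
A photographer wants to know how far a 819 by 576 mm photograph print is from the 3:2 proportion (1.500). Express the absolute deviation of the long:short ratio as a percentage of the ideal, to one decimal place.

Ratio = 819 / 576 ≈ 1.4219.
Ideal 3:2 = 1.5000. |1.4219 − 1.5000| / 1.5000 ≈ 5.21% → 5.2%.

5.2%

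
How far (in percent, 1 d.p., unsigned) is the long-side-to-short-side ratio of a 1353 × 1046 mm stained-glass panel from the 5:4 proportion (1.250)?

Ratio = 1353 / 1046 ≈ 1.2935.
Ideal 5:4 = 1.2500. |1.2935 − 1.2500| / 1.2500 ≈ 3.48% → 3.5%.

3.5%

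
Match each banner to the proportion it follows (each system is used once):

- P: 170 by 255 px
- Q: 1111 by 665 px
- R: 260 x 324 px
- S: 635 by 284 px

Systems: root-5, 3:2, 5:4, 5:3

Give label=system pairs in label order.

Ratios: P ≈ 1.500; Q ≈ 1.671; R ≈ 1.246; S ≈ 2.236.
Targets: root-5 ≈ 2.236; 3:2 ≈ 1.500; 5:4 ≈ 1.250; 5:3 ≈ 1.667.

P=3:2, Q=5:3, R=5:4, S=root-5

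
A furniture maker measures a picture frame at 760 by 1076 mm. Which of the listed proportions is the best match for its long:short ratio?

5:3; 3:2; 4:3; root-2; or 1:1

root-2

Ratio = 1076 / 760 ≈ 1.416.
Distances: 5:3 1.667 (Δ 0.251); 3:2 1.500 (Δ 0.084); 4:3 1.333 (Δ 0.083); root-2 1.414 (Δ 0.002); 1:1 1.000 (Δ 0.416).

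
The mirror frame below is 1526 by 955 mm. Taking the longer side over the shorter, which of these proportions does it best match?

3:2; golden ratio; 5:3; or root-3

Ratio = 1526 / 955 ≈ 1.598.
Distances: 3:2 1.500 (Δ 0.098); golden ratio 1.618 (Δ 0.020); 5:3 1.667 (Δ 0.069); root-3 1.732 (Δ 0.134).

golden ratio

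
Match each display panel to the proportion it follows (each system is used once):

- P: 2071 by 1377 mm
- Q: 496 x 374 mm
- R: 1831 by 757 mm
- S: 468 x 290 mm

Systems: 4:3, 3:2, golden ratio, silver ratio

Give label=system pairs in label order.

P=3:2, Q=4:3, R=silver ratio, S=golden ratio

P = 2071/1377 ≈ 1.504 → 3:2 (1.500)
Q = 496/374 ≈ 1.326 → 4:3 (1.333)
R = 1831/757 ≈ 2.419 → silver ratio (2.414)
S = 468/290 ≈ 1.614 → golden ratio (1.618)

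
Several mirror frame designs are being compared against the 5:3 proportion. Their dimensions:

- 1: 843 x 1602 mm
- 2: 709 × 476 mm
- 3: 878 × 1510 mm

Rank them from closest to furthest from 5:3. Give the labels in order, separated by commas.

3, 2, 1

1: 1602/843 ≈ 1.900 → |1.900 − 1.667| = 0.233
2: 709/476 ≈ 1.489 → |1.489 − 1.667| = 0.178
3: 1510/878 ≈ 1.720 → |1.720 − 1.667| = 0.053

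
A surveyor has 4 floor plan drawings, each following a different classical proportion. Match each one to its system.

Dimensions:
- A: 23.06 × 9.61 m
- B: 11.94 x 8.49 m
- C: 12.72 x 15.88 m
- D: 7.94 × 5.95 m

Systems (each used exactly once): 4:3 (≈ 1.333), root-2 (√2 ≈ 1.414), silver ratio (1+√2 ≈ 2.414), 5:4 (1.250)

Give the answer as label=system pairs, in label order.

A=silver ratio, B=root-2, C=5:4, D=4:3

A = 23.06/9.61 ≈ 2.400 → silver ratio (2.414)
B = 11.94/8.49 ≈ 1.406 → root-2 (1.414)
C = 15.88/12.72 ≈ 1.248 → 5:4 (1.250)
D = 7.94/5.95 ≈ 1.334 → 4:3 (1.333)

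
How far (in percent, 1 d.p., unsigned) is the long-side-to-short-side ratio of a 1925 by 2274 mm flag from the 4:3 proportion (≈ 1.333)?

11.4%

Ratio = 2274 / 1925 ≈ 1.1813.
Ideal 4:3 ≈ 1.3333. |1.1813 − 1.3333| / 1.3333 ≈ 11.40% → 11.4%.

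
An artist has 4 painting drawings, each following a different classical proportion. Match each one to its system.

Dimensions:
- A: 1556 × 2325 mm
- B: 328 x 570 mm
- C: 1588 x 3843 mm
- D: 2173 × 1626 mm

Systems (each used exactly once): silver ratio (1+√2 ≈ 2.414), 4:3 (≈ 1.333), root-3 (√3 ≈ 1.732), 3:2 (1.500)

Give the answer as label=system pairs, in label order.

A=3:2, B=root-3, C=silver ratio, D=4:3

A = 2325/1556 ≈ 1.494 → 3:2 (1.500)
B = 570/328 ≈ 1.738 → root-3 (1.732)
C = 3843/1588 ≈ 2.420 → silver ratio (2.414)
D = 2173/1626 ≈ 1.336 → 4:3 (1.333)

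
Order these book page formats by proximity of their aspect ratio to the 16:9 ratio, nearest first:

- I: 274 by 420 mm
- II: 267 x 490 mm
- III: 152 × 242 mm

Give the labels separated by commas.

II, III, I

Ratios: I = 420 / 274 ≈ 1.533; II = 490 / 267 ≈ 1.835; III = 242 / 152 ≈ 1.592.
|Δ from 1.778|: I 0.245; II 0.057; III 0.186.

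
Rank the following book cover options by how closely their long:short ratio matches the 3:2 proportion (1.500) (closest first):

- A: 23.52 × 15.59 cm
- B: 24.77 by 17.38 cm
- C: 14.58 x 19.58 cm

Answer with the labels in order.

A, B, C

A: 23.52/15.59 ≈ 1.509 → |1.509 − 1.500| = 0.009
B: 24.77/17.38 ≈ 1.425 → |1.425 − 1.500| = 0.075
C: 19.58/14.58 ≈ 1.343 → |1.343 − 1.500| = 0.157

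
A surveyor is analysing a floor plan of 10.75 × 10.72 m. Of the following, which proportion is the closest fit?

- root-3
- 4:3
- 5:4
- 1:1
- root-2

1:1

10.75/10.72 ≈ 1.003. Nearest candidates are 1:1 (1.000, off by 0.003) and 5:4 (1.250, off by 0.247).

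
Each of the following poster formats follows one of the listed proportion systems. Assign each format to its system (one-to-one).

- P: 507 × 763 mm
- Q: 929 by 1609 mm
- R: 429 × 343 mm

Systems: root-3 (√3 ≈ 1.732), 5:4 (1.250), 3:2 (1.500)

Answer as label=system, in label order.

P=3:2, Q=root-3, R=5:4

Ratios: P ≈ 1.505; Q ≈ 1.732; R ≈ 1.251.
Targets: root-3 ≈ 1.732; 5:4 ≈ 1.250; 3:2 ≈ 1.500.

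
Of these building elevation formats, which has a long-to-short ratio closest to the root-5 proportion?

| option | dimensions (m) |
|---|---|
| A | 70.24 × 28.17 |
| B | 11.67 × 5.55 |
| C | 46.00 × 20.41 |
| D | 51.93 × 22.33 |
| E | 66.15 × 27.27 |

Target root-5 ≈ 2.236.
A: 2.493 (Δ0.257)  B: 2.103 (Δ0.133)  C: 2.254 (Δ0.018)  D: 2.326 (Δ0.090)  E: 2.426 (Δ0.190)

C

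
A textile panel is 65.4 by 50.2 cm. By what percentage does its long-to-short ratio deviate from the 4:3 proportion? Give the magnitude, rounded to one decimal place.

2.3%

Ratio = 65.4 / 50.2 ≈ 1.3028.
Ideal 4:3 ≈ 1.3333. |1.3028 − 1.3333| / 1.3333 ≈ 2.29% → 2.3%.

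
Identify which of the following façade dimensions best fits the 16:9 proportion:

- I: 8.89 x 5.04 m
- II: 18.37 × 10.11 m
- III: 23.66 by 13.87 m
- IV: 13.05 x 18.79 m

I

Ratios (long/short): I ≈ 1.764; II ≈ 1.817; III ≈ 1.706; IV ≈ 1.440.
16:9 ≈ 1.778; option I is nearest (Δ 0.014).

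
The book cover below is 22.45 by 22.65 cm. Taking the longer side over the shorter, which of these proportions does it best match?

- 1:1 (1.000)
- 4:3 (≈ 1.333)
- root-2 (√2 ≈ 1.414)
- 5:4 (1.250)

22.65/22.45 ≈ 1.009. Nearest candidates are 1:1 (1.000, off by 0.009) and 5:4 (1.250, off by 0.241).

1:1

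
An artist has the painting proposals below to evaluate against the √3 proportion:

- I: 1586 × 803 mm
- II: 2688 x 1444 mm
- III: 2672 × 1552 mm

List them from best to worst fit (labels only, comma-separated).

Ratios: I = 1586 / 803 ≈ 1.975; II = 2688 / 1444 ≈ 1.861; III = 2672 / 1552 ≈ 1.722.
|Δ from 1.732|: I 0.243; II 0.129; III 0.010.

III, II, I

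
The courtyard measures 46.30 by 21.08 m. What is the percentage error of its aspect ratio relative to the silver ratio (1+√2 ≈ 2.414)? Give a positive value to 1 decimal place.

Ratio = 46.30 / 21.08 ≈ 2.1964.
Ideal silver ratio ≈ 2.4142. |2.1964 − 2.4142| / 2.4142 ≈ 9.02% → 9.0%.

9.0%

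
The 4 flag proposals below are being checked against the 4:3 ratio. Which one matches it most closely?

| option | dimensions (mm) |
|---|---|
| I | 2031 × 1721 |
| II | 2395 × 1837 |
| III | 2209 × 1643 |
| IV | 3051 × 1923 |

III

Target 4:3 ≈ 1.333.
I: 1.180 (Δ0.153)  II: 1.304 (Δ0.029)  III: 1.344 (Δ0.011)  IV: 1.587 (Δ0.254)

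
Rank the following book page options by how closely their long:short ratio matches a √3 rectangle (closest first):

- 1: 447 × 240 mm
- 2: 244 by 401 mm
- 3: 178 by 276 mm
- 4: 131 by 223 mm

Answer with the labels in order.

4, 2, 1, 3

1: 447/240 ≈ 1.863 → |1.863 − 1.732| = 0.131
2: 401/244 ≈ 1.643 → |1.643 − 1.732| = 0.089
3: 276/178 ≈ 1.551 → |1.551 − 1.732| = 0.181
4: 223/131 ≈ 1.702 → |1.702 − 1.732| = 0.030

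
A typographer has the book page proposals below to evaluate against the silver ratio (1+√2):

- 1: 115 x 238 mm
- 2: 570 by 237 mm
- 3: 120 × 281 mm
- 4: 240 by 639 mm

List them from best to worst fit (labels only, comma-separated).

Ratios: 1 = 238 / 115 ≈ 2.070; 2 = 570 / 237 ≈ 2.405; 3 = 281 / 120 ≈ 2.342; 4 = 639 / 240 ≈ 2.663.
|Δ from 2.414|: 1 0.344; 2 0.009; 3 0.072; 4 0.249.

2, 3, 4, 1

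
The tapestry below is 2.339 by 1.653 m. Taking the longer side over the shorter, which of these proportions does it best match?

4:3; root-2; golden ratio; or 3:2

2.339/1.653 ≈ 1.415. Nearest candidates are root-2 (1.414, off by 0.001) and 4:3 (1.333, off by 0.082).

root-2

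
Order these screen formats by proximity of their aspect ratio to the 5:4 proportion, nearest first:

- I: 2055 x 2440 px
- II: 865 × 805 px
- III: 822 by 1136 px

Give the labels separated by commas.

I, III, II

I: 2440/2055 ≈ 1.187 → |1.187 − 1.250| = 0.063
II: 865/805 ≈ 1.075 → |1.075 − 1.250| = 0.175
III: 1136/822 ≈ 1.382 → |1.382 − 1.250| = 0.132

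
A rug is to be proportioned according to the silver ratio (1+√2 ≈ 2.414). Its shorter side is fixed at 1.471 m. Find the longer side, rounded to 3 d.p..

3.551 m

silver ratio ≈ 2.41421.
Longer side = 1.471 × 2.41421 ≈ 3.55130 → 3.551 m.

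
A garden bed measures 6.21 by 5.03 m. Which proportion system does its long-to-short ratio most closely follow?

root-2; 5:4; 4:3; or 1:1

6.21/5.03 ≈ 1.235. Nearest candidates are 5:4 (1.250, off by 0.015) and 4:3 (1.333, off by 0.098).

5:4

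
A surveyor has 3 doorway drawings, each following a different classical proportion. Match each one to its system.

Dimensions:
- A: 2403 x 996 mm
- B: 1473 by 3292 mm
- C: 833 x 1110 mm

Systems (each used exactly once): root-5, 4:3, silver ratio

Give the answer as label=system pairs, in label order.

A=silver ratio, B=root-5, C=4:3

Ratios: A ≈ 2.413; B ≈ 2.235; C ≈ 1.333.
Targets: root-5 ≈ 2.236; 4:3 ≈ 1.333; silver ratio ≈ 2.414.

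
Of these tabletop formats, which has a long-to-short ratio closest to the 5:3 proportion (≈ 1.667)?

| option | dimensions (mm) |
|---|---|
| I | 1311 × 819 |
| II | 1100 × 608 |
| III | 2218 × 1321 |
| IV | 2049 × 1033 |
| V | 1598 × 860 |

III

Ratios (long/short): I ≈ 1.601; II ≈ 1.809; III ≈ 1.679; IV ≈ 1.984; V ≈ 1.858.
5:3 ≈ 1.667; option III is nearest (Δ 0.012).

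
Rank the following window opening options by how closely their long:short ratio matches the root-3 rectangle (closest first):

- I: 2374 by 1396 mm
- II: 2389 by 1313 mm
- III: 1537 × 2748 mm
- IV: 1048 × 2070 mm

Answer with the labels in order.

I, III, II, IV

I: 2374/1396 ≈ 1.701 → |1.701 − 1.732| = 0.031
II: 2389/1313 ≈ 1.819 → |1.819 − 1.732| = 0.087
III: 2748/1537 ≈ 1.788 → |1.788 − 1.732| = 0.056
IV: 2070/1048 ≈ 1.975 → |1.975 − 1.732| = 0.243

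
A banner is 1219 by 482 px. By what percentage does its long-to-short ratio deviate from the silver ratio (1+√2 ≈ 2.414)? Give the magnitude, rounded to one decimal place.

4.8%

Ratio = 1219 / 482 ≈ 2.5290.
Ideal silver ratio ≈ 2.4142. |2.5290 − 2.4142| / 2.4142 ≈ 4.76% → 4.8%.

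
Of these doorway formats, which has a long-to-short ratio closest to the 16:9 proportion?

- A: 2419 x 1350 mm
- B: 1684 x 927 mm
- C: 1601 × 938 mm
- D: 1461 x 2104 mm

A

Target 16:9 ≈ 1.778.
A: 1.792 (Δ0.014)  B: 1.817 (Δ0.039)  C: 1.707 (Δ0.071)  D: 1.440 (Δ0.338)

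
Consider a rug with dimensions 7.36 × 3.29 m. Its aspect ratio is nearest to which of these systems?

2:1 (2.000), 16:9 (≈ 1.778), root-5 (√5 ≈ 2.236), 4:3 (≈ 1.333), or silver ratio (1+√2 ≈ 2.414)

Ratio = 7.36 / 3.29 ≈ 2.237.
Distances: 2:1 2.000 (Δ 0.237); 16:9 1.778 (Δ 0.459); root-5 2.236 (Δ 0.001); 4:3 1.333 (Δ 0.904); silver ratio 2.414 (Δ 0.177).

root-5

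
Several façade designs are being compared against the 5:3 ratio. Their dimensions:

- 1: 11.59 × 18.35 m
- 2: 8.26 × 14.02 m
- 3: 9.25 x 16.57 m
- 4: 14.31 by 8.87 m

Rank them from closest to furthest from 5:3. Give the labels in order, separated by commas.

Ratios: 1 = 18.35 / 11.59 ≈ 1.583; 2 = 14.02 / 8.26 ≈ 1.697; 3 = 16.57 / 9.25 ≈ 1.791; 4 = 14.31 / 8.87 ≈ 1.613.
|Δ from 1.667|: 1 0.084; 2 0.030; 3 0.124; 4 0.054.

2, 4, 1, 3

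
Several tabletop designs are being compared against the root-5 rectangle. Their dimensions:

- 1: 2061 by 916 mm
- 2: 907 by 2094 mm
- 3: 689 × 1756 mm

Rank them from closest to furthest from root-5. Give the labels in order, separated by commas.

1: 2061/916 ≈ 2.250 → |2.250 − 2.236| = 0.014
2: 2094/907 ≈ 2.309 → |2.309 − 2.236| = 0.073
3: 1756/689 ≈ 2.549 → |2.549 − 2.236| = 0.313

1, 2, 3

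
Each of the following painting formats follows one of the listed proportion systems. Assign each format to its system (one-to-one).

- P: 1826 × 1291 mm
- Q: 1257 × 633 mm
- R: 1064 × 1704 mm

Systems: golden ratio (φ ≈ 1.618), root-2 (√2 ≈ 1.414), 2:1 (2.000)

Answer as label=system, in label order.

P=root-2, Q=2:1, R=golden ratio

Ratios: P ≈ 1.414; Q ≈ 1.986; R ≈ 1.602.
Targets: golden ratio ≈ 1.618; root-2 ≈ 1.414; 2:1 ≈ 2.000.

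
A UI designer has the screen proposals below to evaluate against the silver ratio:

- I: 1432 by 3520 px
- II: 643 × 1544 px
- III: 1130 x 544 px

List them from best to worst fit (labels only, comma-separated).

II, I, III

I: 3520/1432 ≈ 2.458 → |2.458 − 2.414| = 0.044
II: 1544/643 ≈ 2.401 → |2.401 − 2.414| = 0.013
III: 1130/544 ≈ 2.077 → |2.077 − 2.414| = 0.337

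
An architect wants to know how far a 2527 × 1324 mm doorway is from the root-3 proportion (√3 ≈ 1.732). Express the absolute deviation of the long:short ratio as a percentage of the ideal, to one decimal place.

10.2%

Ratio = 2527 / 1324 ≈ 1.9086.
Ideal root-3 ≈ 1.7321. |1.9086 − 1.7321| / 1.7321 ≈ 10.19% → 10.2%.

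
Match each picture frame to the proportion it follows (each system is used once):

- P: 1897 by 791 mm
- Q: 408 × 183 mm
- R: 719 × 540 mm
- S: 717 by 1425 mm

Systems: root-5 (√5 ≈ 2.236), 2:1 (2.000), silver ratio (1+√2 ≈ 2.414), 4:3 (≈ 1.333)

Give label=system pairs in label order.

Ratios: P ≈ 2.398; Q ≈ 2.230; R ≈ 1.331; S ≈ 1.987.
Targets: root-5 ≈ 2.236; 2:1 ≈ 2.000; silver ratio ≈ 2.414; 4:3 ≈ 1.333.

P=silver ratio, Q=root-5, R=4:3, S=2:1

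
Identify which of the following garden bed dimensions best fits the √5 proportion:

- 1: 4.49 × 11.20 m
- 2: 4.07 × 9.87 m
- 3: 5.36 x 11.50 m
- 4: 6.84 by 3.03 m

4

Target root-5 ≈ 2.236.
1: 2.494 (Δ0.258)  2: 2.425 (Δ0.189)  3: 2.146 (Δ0.090)  4: 2.257 (Δ0.021)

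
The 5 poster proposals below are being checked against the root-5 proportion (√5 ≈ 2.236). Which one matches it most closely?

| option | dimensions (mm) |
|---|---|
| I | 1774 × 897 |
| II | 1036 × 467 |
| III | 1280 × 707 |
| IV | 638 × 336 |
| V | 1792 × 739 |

Target root-5 ≈ 2.236.
I: 1.978 (Δ0.258)  II: 2.218 (Δ0.018)  III: 1.810 (Δ0.426)  IV: 1.899 (Δ0.337)  V: 2.425 (Δ0.189)

II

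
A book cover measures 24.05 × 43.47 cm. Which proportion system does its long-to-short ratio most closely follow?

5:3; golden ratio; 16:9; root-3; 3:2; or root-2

Ratio = 43.47 / 24.05 ≈ 1.807.
Distances: 5:3 1.667 (Δ 0.140); golden ratio 1.618 (Δ 0.189); 16:9 1.778 (Δ 0.029); root-3 1.732 (Δ 0.075); 3:2 1.500 (Δ 0.307); root-2 1.414 (Δ 0.393).

16:9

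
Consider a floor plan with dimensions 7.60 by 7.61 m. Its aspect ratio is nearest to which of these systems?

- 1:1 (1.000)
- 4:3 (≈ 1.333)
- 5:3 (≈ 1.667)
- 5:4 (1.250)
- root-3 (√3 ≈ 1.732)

1:1

7.61/7.60 ≈ 1.001. Nearest candidates are 1:1 (1.000, off by 0.001) and 5:4 (1.250, off by 0.249).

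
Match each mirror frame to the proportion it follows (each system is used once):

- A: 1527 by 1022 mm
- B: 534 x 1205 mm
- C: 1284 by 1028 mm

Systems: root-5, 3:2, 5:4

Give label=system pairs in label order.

A=3:2, B=root-5, C=5:4

Ratios: A ≈ 1.494; B ≈ 2.257; C ≈ 1.249.
Targets: root-5 ≈ 2.236; 3:2 ≈ 1.500; 5:4 ≈ 1.250.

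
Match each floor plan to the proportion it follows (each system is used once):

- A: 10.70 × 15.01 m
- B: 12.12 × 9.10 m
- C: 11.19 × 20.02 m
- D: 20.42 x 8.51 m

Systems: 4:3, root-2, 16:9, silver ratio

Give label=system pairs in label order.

A = 15.01/10.70 ≈ 1.403 → root-2 (1.414)
B = 12.12/9.10 ≈ 1.332 → 4:3 (1.333)
C = 20.02/11.19 ≈ 1.789 → 16:9 (1.778)
D = 20.42/8.51 ≈ 2.400 → silver ratio (2.414)

A=root-2, B=4:3, C=16:9, D=silver ratio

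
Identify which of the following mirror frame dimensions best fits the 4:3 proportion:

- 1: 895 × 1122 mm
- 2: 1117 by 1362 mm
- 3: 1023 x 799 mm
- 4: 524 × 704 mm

Target 4:3 ≈ 1.333.
1: 1.254 (Δ0.079)  2: 1.219 (Δ0.114)  3: 1.280 (Δ0.053)  4: 1.344 (Δ0.011)

4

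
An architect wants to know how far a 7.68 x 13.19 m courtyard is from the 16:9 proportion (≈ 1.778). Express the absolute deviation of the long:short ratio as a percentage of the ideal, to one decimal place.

3.4%

Ratio = 13.19 / 7.68 ≈ 1.7174.
Ideal 16:9 ≈ 1.7778. |1.7174 − 1.7778| / 1.7778 ≈ 3.40% → 3.4%.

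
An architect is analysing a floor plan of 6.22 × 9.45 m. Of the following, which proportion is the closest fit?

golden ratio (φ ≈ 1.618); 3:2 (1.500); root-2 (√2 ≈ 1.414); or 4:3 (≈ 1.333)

Ratio = 9.45 / 6.22 ≈ 1.519.
Distances: golden ratio 1.618 (Δ 0.099); 3:2 1.500 (Δ 0.019); root-2 1.414 (Δ 0.105); 4:3 1.333 (Δ 0.186).

3:2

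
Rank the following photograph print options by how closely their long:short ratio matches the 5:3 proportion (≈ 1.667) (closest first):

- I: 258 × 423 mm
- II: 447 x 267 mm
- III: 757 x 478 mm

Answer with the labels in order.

Ratios: I = 423 / 258 ≈ 1.640; II = 447 / 267 ≈ 1.674; III = 757 / 478 ≈ 1.584.
|Δ from 1.667|: I 0.027; II 0.007; III 0.083.

II, I, III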